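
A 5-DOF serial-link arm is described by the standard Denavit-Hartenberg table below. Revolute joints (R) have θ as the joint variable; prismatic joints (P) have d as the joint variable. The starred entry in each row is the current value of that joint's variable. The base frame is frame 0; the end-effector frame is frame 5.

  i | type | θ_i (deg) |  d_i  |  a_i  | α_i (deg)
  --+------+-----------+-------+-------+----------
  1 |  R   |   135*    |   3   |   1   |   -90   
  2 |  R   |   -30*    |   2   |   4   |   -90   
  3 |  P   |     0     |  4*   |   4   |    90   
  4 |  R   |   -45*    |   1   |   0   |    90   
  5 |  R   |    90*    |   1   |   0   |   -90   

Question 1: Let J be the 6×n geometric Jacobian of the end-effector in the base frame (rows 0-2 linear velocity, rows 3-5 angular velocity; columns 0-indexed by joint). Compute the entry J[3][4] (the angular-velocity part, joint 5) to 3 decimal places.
axis z_4 = (0.6830,-0.6830,0.2588); lever o_n−o_4 = (0.6830,-0.6830,0.2588)
cross product → J_v[:, 4] = (0.0000,0.0000,-0.0000)
J_ω[:, 4] = z_4
entry J[3][4] = 0.6830

0.683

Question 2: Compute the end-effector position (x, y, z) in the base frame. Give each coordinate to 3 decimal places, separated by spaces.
after link 1: o_1 = (-0.7071, 0.7071, 3.0000)
after link 2: o_2 = (-4.5708, 1.7424, 5.0000)
after link 3: o_3 = (-8.4345, 5.6061, 3.5359)
after link 4: o_4 = (-9.1416, 4.8990, 3.5359)
after link 5: o_5 = (-8.4586, 4.2160, 3.7947)

-8.459 4.216 3.795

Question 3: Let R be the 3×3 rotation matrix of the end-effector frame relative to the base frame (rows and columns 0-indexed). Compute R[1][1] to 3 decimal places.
End-effector y-axis (col 1 of R) = (-0.6830,0.6830,-0.2588)
R[1][1] = 0.6830

0.683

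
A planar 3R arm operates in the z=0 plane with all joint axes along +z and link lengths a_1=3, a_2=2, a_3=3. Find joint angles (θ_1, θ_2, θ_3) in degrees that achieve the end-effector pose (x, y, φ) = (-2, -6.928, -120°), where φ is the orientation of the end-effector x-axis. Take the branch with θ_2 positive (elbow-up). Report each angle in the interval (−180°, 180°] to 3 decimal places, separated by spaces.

wrist centre = target − a_3·(cos φ, sin φ) = (-0.5000, -4.3299)
cos θ_2 = (18.9982−3²−2²)/(2·3·2) = 0.4999; θ_2 = 60.0097° (elbow-up)
β = atan2(-4.3299,-0.5000) = -96.5871°; ψ = atan2(1.7322,3.9997) = 23.4168°
θ_1 = β − ψ = -120.0039°
θ_3 = φ − θ_1 − θ_2 = -60.0058° (wrapped to (-180°,180°])

-120.004 60.010 -60.006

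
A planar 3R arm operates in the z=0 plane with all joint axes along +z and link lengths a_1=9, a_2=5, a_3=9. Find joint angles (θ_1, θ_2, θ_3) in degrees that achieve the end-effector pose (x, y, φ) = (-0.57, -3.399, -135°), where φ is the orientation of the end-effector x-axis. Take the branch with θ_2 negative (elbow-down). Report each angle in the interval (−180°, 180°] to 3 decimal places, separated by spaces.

60.003 -134.999 -60.004

wrist centre = target − a_3·(cos φ, sin φ) = (5.7940, 2.9650)
cos θ_2 = (42.3610−9²−5²)/(2·9·5) = -0.7071; θ_2 = -134.9995° (elbow-down)
β = atan2(2.9650,5.7940) = 27.1003°; ψ = atan2(-3.5356,5.4645) = -32.9031°
θ_1 = β − ψ = 60.0035°
θ_3 = φ − θ_1 − θ_2 = -60.0040° (wrapped to (-180°,180°])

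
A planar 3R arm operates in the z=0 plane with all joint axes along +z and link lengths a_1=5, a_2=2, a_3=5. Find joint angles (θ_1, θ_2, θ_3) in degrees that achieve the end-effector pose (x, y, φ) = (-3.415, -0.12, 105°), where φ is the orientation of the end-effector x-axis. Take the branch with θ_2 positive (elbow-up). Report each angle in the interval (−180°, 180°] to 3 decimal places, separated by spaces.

-134.998 90.008 149.989

wrist centre = target − a_3·(cos φ, sin φ) = (-2.1209, -4.9496)
cos θ_2 = (28.9971−5²−2²)/(2·5·2) = -0.0001; θ_2 = 90.0084° (elbow-up)
β = atan2(-4.9496,-2.1209) = -113.1950°; ψ = atan2(2.0000,4.9997) = 21.8026°
θ_1 = β − ψ = -134.9976°
θ_3 = φ − θ_1 − θ_2 = 149.9892° (wrapped to (-180°,180°])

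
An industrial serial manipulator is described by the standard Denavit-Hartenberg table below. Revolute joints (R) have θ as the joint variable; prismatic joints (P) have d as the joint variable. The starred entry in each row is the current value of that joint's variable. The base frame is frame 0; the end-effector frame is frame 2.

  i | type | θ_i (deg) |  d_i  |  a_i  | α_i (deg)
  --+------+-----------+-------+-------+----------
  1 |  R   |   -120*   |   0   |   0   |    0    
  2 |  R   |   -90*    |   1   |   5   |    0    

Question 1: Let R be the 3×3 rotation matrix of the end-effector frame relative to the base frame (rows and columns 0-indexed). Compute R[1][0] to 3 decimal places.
End-effector x-axis (col 0 of R) = (-0.8660,0.5000,0.0000)
R[1][0] = 0.5000

0.500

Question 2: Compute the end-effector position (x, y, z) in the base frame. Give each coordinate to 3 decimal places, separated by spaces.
after link 1: o_1 = (0.0000, 0.0000, 0.0000)
after link 2: o_2 = (-4.3301, 2.5000, 1.0000)

-4.330 2.500 1.000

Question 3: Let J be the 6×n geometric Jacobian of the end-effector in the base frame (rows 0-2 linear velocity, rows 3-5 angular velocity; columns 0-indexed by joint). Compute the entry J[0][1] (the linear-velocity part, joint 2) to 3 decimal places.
axis z_1 = (0.0000,0.0000,1.0000); lever o_n−o_1 = (-4.3301,2.5000,1.0000)
cross product → J_v[:, 1] = (-2.5000,-4.3301,0.0000)
J_ω[:, 1] = z_1
entry J[0][1] = -2.5000

-2.500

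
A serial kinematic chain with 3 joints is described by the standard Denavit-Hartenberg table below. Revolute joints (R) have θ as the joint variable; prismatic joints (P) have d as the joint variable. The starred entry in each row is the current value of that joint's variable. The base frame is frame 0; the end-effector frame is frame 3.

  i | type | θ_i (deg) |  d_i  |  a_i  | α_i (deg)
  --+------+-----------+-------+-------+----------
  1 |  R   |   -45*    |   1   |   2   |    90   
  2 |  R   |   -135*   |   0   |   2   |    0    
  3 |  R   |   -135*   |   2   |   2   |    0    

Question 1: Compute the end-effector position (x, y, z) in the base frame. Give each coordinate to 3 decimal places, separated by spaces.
-1.000 -1.828 1.586

after link 1: o_1 = (1.4142, -1.4142, 1.0000)
after link 2: o_2 = (0.4142, -0.4142, -0.4142)
after link 3: o_3 = (-1.0000, -1.8284, 1.5858)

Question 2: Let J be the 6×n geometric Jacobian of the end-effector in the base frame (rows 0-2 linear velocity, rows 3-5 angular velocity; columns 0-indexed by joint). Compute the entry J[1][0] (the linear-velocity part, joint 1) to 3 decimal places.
axis z_0 = ẑ; lever o_n−o_0 = (-1.0000,-1.8284,1.5858)
cross product → J_v[:, 0] = (1.8284,-1.0000,0.0000)
J_ω[:, 0] = z_0
entry J[1][0] = -1.0000

-1.000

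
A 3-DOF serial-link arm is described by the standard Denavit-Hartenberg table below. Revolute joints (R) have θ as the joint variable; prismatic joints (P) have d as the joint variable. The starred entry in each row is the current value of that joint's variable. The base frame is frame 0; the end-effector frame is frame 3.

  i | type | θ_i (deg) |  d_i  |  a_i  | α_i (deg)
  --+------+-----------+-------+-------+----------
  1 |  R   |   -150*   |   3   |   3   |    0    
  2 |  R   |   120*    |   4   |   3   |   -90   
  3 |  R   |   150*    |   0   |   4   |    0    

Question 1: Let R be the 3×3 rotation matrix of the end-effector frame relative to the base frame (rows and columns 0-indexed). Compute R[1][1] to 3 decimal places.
0.250

End-effector y-axis (col 1 of R) = (-0.4330,0.2500,0.8660)
R[1][1] = 0.2500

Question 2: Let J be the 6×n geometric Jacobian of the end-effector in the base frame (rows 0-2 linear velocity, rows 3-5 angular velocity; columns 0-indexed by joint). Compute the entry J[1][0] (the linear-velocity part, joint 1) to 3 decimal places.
axis z_0 = ẑ; lever o_n−o_0 = (-3.0000,-1.2679,5.0000)
cross product → J_v[:, 0] = (1.2679,-3.0000,0.0000)
J_ω[:, 0] = z_0
entry J[1][0] = -3.0000

-3.000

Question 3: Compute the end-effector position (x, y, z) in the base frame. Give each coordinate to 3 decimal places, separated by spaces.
-3.000 -1.268 5.000

after link 1: o_1 = (-2.5981, -1.5000, 3.0000)
after link 2: o_2 = (-0.0000, -3.0000, 7.0000)
after link 3: o_3 = (-3.0000, -1.2679, 5.0000)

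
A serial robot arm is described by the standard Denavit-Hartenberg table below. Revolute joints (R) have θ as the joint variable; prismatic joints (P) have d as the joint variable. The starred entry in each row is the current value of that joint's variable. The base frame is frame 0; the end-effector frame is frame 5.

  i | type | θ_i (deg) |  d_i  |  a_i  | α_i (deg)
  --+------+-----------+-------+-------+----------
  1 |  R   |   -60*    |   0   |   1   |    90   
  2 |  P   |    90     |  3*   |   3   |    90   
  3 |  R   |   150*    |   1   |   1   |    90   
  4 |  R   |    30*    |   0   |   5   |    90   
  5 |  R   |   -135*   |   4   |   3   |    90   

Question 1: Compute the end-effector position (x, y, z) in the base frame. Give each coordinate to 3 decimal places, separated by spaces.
after link 1: o_1 = (0.5000, -0.8660, 0.0000)
after link 2: o_2 = (-2.0981, -2.3660, 3.0000)
after link 3: o_3 = (-2.0311, -3.4821, 2.1340)
after link 4: o_4 = (-2.6561, -6.7296, -1.6160)
after link 5: o_5 = (-3.3980, -1.9332, -2.8177)

-3.398 -1.933 -2.818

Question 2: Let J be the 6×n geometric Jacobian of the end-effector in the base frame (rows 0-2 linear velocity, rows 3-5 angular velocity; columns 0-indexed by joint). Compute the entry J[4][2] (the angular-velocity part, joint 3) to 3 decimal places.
-0.866

axis z_2 = (0.5000,-0.8660,-0.0000); lever o_n−o_2 = (-1.2999,0.4328,-5.8177)
cross product → J_v[:, 2] = (5.0383,2.9089,-0.9094)
J_ω[:, 2] = z_2
entry J[4][2] = -0.8660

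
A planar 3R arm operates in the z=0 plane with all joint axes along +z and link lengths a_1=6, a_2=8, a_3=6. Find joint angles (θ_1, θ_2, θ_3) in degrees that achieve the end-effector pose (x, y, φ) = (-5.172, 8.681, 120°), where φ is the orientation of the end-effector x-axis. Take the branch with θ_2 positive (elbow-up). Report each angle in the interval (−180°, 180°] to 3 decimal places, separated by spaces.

wrist centre = target − a_3·(cos φ, sin φ) = (-2.1720, 3.4848)
cos θ_2 = (16.8617−6²−8²)/(2·6·8) = -0.8660; θ_2 = 149.9998° (elbow-up)
β = atan2(3.4848,-2.1720) = 121.9340°; ψ = atan2(4.0000,-0.9282) = 103.0640°
θ_1 = β − ψ = 18.8700°
θ_3 = φ − θ_1 − θ_2 = -48.8698° (wrapped to (-180°,180°])

18.870 150.000 -48.870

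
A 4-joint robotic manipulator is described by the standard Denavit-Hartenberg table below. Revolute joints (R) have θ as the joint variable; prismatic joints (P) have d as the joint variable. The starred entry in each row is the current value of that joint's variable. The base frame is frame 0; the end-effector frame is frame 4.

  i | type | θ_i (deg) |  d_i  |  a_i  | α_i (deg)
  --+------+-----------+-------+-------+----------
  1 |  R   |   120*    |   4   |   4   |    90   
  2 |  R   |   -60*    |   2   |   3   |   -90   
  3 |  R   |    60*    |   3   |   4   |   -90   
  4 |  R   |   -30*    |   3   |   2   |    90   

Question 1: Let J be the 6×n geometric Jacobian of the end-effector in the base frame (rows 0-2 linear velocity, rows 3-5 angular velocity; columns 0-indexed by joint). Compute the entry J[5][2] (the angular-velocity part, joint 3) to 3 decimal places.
axis z_2 = (-0.4330,0.7500,0.5000); lever o_n−o_2 = (-7.3971,-0.1160,1.7679)
cross product → J_v[:, 2] = (1.3840,-2.9330,5.5981)
J_ω[:, 2] = z_2
entry J[5][2] = 0.5000

0.500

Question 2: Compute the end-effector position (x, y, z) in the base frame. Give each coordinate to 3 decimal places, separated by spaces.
after link 1: o_1 = (-2.0000, 3.4641, 4.0000)
after link 2: o_2 = (-1.0179, 5.7631, 1.4019)
after link 3: o_3 = (-5.8170, 7.1471, 1.1699)
after link 4: o_4 = (-8.4151, 5.6471, 3.1699)

-8.415 5.647 3.170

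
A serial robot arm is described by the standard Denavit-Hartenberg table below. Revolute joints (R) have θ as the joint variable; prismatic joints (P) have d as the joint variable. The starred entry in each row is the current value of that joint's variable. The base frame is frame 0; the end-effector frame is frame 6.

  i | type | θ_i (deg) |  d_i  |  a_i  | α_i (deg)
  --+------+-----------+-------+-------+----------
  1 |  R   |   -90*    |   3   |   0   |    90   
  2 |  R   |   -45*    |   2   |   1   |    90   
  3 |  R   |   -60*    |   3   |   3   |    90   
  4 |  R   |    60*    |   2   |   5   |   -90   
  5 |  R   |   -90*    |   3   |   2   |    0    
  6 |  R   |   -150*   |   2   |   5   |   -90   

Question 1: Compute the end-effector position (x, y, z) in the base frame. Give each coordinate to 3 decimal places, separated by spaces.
after link 1: o_1 = (0.0000, 0.0000, 3.0000)
after link 2: o_2 = (-2.0000, -0.7071, 2.2929)
after link 3: o_3 = (0.5981, 0.3536, -0.8891)
after link 4: o_4 = (3.7631, 3.7563, -3.6101)
after link 5: o_5 = (2.5131, 6.9602, -2.5274)
after link 6: o_6 = (-2.2345, 4.5391, -3.3010)

-2.234 4.539 -3.301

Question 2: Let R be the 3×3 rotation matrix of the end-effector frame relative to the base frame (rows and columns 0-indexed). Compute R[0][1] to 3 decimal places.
End-effector y-axis (col 1 of R) = (0.7500,-0.6597,0.0474)
R[0][1] = 0.7500

0.750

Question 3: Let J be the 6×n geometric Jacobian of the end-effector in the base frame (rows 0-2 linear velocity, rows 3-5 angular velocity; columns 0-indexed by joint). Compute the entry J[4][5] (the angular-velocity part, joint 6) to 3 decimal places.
0.660

axis z_5 = (-0.7500,0.6597,-0.0474); lever o_n−o_5 = (-4.7476,-2.4212,-0.7735)
cross product → J_v[:, 5] = (-0.6250,-0.3553,4.9480)
J_ω[:, 5] = z_5
entry J[4][5] = 0.6597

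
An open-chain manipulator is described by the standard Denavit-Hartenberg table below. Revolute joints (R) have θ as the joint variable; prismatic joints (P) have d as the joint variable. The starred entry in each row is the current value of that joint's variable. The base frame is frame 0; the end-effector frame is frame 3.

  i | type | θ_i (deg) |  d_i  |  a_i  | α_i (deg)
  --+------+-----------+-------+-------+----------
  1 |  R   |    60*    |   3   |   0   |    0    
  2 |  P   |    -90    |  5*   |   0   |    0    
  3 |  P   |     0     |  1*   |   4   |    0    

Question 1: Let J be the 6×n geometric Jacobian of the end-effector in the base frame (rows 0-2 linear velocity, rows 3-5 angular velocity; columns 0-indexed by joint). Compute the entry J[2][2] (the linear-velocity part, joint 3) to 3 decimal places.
prismatic axis z_2 = (0.0000,0.0000,1.0000)
J_v[:, 2] = z_2; J_ω[:, 2] = (0,0,0)
entry J[2][2] = 1.0000

1.000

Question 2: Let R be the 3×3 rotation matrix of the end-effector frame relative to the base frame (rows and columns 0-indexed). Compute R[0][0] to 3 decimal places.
0.866

End-effector x-axis (col 0 of R) = (0.8660,-0.5000,0.0000)
R[0][0] = 0.8660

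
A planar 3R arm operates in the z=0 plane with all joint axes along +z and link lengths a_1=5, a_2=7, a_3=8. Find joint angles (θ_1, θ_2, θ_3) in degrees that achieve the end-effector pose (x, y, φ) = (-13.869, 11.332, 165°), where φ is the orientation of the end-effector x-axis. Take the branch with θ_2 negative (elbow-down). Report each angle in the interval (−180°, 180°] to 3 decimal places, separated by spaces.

150.002 -45.005 60.003

wrist centre = target − a_3·(cos φ, sin φ) = (-6.1416, 9.2614)
cos θ_2 = (123.4936−5²−7²)/(2·5·7) = 0.7071; θ_2 = -45.0045° (elbow-down)
β = atan2(9.2614,-6.1416) = 123.5498°; ψ = atan2(-4.9501,9.9494) = -26.4519°
θ_1 = β − ψ = 150.0016°
θ_3 = φ − θ_1 − θ_2 = 60.0029° (wrapped to (-180°,180°])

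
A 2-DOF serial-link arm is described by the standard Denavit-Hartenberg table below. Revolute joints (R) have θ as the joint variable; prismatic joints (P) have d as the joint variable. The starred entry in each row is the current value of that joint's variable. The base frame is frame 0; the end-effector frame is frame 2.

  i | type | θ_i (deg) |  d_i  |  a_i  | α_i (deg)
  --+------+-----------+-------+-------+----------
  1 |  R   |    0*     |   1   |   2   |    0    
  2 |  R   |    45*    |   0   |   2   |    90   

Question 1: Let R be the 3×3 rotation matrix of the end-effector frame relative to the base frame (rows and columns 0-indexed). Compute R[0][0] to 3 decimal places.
End-effector x-axis (col 0 of R) = (0.7071,0.7071,0.0000)
R[0][0] = 0.7071

0.707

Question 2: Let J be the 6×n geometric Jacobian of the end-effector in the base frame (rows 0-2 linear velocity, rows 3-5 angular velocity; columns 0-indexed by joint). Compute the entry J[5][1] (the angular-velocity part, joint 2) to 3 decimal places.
1.000

axis z_1 = (0.0000,0.0000,1.0000); lever o_n−o_1 = (1.4142,1.4142,0.0000)
cross product → J_v[:, 1] = (-1.4142,1.4142,0.0000)
J_ω[:, 1] = z_1
entry J[5][1] = 1.0000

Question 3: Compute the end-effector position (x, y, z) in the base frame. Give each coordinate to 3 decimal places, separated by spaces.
after link 1: o_1 = (2.0000, 0.0000, 1.0000)
after link 2: o_2 = (3.4142, 1.4142, 1.0000)

3.414 1.414 1.000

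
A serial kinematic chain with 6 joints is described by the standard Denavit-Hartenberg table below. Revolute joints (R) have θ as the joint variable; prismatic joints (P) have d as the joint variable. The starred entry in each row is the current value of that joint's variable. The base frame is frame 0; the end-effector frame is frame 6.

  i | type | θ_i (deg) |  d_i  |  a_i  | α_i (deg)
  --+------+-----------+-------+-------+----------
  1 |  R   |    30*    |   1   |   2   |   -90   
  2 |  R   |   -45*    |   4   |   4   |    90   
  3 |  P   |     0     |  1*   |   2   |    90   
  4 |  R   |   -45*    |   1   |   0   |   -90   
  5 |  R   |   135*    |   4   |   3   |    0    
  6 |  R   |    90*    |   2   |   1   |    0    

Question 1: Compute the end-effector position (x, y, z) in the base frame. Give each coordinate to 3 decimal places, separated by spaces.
after link 1: o_1 = (1.7321, 1.0000, 1.0000)
after link 2: o_2 = (2.1815, 5.8783, 3.8284)
after link 3: o_3 = (2.7939, 6.2319, 5.9497)
after link 4: o_4 = (3.2939, 5.3658, 5.9497)
after link 5: o_5 = (0.3961, 6.1423, 9.9497)
after link 6: o_6 = (0.1373, 5.1764, 11.9497)

0.137 5.176 11.950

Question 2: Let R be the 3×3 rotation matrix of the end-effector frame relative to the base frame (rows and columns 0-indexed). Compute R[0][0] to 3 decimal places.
End-effector x-axis (col 0 of R) = (-0.2588,-0.9659,-0.0000)
R[0][0] = -0.2588

-0.259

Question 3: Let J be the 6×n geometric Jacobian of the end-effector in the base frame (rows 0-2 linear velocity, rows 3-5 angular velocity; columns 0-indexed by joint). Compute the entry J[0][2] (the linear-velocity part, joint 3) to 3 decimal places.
-0.612

prismatic axis z_2 = (-0.6124,-0.3536,0.7071)
J_v[:, 2] = z_2; J_ω[:, 2] = (0,0,0)
entry J[0][2] = -0.6124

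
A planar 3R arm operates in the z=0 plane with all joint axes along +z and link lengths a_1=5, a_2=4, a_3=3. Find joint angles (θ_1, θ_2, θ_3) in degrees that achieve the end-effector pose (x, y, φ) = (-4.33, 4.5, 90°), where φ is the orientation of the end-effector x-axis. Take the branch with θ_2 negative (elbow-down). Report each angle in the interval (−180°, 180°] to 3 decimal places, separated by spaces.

wrist centre = target − a_3·(cos φ, sin φ) = (-4.3300, 1.5000)
cos θ_2 = (20.9989−5²−4²)/(2·5·4) = -0.5000; θ_2 = -120.0018° (elbow-down)
β = atan2(1.5000,-4.3300) = 160.8929°; ψ = atan2(-3.4640,2.9999) = -49.1071°
θ_1 = β − ψ = 210.0000°
θ_3 = φ − θ_1 − θ_2 = 0.0018° (wrapped to (-180°,180°])

-150.000 -120.002 0.002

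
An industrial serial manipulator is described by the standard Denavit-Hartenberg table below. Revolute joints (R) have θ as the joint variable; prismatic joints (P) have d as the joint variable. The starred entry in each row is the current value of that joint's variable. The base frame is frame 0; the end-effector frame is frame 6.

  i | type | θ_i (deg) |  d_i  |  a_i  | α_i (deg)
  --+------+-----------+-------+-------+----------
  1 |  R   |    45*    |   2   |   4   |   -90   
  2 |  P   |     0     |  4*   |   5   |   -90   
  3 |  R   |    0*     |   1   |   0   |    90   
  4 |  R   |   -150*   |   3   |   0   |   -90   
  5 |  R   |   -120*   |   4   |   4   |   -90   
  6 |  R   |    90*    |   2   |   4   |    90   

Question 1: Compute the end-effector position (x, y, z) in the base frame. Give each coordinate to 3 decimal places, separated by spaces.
-1.578 14.634 0.866

after link 1: o_1 = (2.8284, 2.8284, 2.0000)
after link 2: o_2 = (3.5355, 9.1924, 2.0000)
after link 3: o_3 = (3.5355, 9.1924, 1.0000)
after link 4: o_4 = (1.4142, 11.3137, 1.0000)
after link 5: o_5 = (1.6037, 16.4022, 3.4641)
after link 6: o_6 = (-1.5783, 14.6344, 0.8660)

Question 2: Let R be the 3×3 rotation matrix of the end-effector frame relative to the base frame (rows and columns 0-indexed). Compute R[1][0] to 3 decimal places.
End-effector x-axis (col 0 of R) = (-0.3536,-0.3536,-0.8660)
R[1][0] = -0.3536

-0.354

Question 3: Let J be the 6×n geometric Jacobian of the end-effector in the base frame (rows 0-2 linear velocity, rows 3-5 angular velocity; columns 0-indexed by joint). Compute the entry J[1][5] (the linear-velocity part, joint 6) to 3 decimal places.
axis z_5 = (-0.8839,-0.1768,0.4330); lever o_n−o_5 = (-3.1820,-1.7678,-2.5981)
cross product → J_v[:, 5] = (1.2247,-3.6742,1.0000)
J_ω[:, 5] = z_5
entry J[1][5] = -3.6742

-3.674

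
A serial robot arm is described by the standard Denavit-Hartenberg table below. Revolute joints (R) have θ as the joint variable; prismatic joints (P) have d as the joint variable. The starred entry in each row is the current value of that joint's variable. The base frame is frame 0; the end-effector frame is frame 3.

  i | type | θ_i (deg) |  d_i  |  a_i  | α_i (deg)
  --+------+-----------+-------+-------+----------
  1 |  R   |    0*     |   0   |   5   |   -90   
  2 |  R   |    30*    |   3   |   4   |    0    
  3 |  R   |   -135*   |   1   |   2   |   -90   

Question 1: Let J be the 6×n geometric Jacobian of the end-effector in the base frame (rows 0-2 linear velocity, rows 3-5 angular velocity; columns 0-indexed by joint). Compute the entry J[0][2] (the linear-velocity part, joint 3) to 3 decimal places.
1.932

axis z_2 = (0.0000,1.0000,0.0000); lever o_n−o_2 = (-0.5176,1.0000,1.9319)
cross product → J_v[:, 2] = (1.9319,-0.0000,0.5176)
J_ω[:, 2] = z_2
entry J[0][2] = 1.9319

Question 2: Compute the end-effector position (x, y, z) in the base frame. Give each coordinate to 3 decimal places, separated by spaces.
7.946 4.000 -0.068

after link 1: o_1 = (5.0000, 0.0000, 0.0000)
after link 2: o_2 = (8.4641, 3.0000, -2.0000)
after link 3: o_3 = (7.9465, 4.0000, -0.0681)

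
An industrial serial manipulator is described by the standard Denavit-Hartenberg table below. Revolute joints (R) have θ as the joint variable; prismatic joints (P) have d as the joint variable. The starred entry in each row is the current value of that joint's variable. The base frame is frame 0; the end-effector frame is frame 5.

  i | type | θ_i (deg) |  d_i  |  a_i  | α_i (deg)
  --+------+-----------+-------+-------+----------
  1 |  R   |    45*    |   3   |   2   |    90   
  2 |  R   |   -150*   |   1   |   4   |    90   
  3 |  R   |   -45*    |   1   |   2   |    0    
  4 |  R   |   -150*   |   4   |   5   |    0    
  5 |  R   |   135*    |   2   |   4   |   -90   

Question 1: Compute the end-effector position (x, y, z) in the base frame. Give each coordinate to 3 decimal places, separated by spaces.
-4.471 -0.816 7.770

after link 1: o_1 = (1.4142, 1.4142, 3.0000)
after link 2: o_2 = (-0.3282, -1.7424, 1.0000)
after link 3: o_3 = (-2.5477, -1.9620, 1.1589)
after link 4: o_4 = (-0.0894, -1.3337, 7.0378)
after link 5: o_5 = (-4.4707, -0.8161, 7.7699)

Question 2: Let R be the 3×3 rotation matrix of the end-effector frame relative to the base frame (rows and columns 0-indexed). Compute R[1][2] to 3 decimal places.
End-effector z-axis (col 2 of R) = (-0.1768,-0.8839,-0.4330)
R[1][2] = -0.8839

-0.884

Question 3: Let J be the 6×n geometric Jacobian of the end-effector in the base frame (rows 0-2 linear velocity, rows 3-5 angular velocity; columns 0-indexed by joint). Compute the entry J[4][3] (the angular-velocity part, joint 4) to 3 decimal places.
axis z_3 = (-0.3536,-0.3536,0.8660); lever o_n−o_3 = (-1.9230,1.1459,6.6110)
cross product → J_v[:, 3] = (-3.3297,0.6720,-1.0850)
J_ω[:, 3] = z_3
entry J[4][3] = -0.3536

-0.354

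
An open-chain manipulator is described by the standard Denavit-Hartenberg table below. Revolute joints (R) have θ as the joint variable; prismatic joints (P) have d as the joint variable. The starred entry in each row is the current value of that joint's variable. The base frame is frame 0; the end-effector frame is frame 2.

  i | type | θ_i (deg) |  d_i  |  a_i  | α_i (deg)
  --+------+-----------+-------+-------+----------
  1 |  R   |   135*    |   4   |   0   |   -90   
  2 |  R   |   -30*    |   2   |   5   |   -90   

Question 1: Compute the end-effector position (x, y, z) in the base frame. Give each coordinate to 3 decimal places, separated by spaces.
after link 1: o_1 = (0.0000, 0.0000, 4.0000)
after link 2: o_2 = (-4.4761, 1.6476, 6.5000)

-4.476 1.648 6.500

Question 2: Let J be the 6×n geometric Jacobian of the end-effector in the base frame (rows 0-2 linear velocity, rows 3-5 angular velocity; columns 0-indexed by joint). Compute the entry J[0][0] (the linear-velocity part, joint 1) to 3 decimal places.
-1.648

axis z_0 = ẑ; lever o_n−o_0 = (-4.4761,1.6476,6.5000)
cross product → J_v[:, 0] = (-1.6476,-4.4761,0.0000)
J_ω[:, 0] = z_0
entry J[0][0] = -1.6476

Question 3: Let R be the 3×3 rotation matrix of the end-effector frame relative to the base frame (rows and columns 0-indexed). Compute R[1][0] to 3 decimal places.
End-effector x-axis (col 0 of R) = (-0.6124,0.6124,0.5000)
R[1][0] = 0.6124

0.612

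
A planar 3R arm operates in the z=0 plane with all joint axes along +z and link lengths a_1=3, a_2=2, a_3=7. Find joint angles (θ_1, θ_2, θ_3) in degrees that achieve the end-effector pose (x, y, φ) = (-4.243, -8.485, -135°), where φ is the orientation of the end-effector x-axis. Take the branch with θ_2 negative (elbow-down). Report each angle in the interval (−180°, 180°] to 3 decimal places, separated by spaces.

wrist centre = target − a_3·(cos φ, sin φ) = (0.7067, -3.5353)
cos θ_2 = (12.9975−3²−2²)/(2·3·2) = -0.0002; θ_2 = -90.0119° (elbow-down)
β = atan2(-3.5353,0.7067) = -78.6948°; ψ = atan2(-2.0000,2.9996) = -33.6937°
θ_1 = β − ψ = -45.0011°
θ_3 = φ − θ_1 − θ_2 = 0.0130° (wrapped to (-180°,180°])

-45.001 -90.012 0.013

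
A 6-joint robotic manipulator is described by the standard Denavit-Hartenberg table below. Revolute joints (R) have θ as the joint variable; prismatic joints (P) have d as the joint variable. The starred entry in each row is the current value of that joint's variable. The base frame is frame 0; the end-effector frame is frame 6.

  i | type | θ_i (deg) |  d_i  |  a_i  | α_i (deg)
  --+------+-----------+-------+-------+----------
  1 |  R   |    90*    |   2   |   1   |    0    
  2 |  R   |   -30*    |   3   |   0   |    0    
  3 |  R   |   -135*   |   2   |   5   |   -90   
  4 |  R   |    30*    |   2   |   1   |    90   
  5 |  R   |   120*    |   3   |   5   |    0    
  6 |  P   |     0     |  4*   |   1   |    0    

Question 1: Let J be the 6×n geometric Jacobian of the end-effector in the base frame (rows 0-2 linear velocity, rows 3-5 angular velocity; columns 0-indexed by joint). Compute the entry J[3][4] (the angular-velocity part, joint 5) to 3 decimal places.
0.129

axis z_4 = (0.1294,-0.4830,0.8660); lever o_n−o_4 = (5.2525,0.4737,7.5622)
cross product → J_v[:, 4] = (-4.0625,3.5702,2.5981)
J_ω[:, 4] = z_4
entry J[3][4] = 0.1294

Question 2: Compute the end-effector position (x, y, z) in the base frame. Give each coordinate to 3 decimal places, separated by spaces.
8.703 -3.675 14.062

after link 1: o_1 = (0.0000, 1.0000, 2.0000)
after link 2: o_2 = (0.0000, 1.0000, 5.0000)
after link 3: o_3 = (1.2941, -3.8296, 7.0000)
after link 4: o_4 = (3.4501, -4.1485, 6.5000)
after link 5: o_5 = (7.4605, -2.3854, 10.3481)
after link 6: o_6 = (8.7026, -3.6748, 14.0622)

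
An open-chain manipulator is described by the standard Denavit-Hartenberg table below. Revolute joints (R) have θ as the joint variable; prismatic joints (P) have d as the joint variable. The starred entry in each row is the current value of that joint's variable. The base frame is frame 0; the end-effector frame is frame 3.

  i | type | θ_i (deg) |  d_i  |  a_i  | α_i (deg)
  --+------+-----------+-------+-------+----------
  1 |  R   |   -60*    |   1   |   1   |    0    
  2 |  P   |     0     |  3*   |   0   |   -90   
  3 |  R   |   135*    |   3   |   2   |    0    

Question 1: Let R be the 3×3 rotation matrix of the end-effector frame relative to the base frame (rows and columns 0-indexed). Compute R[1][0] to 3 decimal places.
0.612

End-effector x-axis (col 0 of R) = (-0.3536,0.6124,-0.7071)
R[1][0] = 0.6124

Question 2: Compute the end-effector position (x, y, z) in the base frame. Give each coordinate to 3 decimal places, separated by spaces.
2.391 1.859 2.586

after link 1: o_1 = (0.5000, -0.8660, 1.0000)
after link 2: o_2 = (0.5000, -0.8660, 4.0000)
after link 3: o_3 = (2.3910, 1.8587, 2.5858)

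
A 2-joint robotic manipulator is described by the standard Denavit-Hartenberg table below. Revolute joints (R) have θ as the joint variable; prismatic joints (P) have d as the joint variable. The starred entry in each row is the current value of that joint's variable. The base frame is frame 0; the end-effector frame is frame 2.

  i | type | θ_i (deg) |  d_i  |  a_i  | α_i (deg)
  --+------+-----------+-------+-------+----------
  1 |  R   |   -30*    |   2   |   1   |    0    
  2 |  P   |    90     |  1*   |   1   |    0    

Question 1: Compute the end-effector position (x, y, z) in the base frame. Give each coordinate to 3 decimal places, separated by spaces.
after link 1: o_1 = (0.8660, -0.5000, 2.0000)
after link 2: o_2 = (1.3660, 0.3660, 3.0000)

1.366 0.366 3.000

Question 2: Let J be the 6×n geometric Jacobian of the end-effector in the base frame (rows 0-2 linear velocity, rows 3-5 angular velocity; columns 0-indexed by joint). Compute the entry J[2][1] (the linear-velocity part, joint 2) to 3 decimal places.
1.000

prismatic axis z_1 = (0.0000,0.0000,1.0000)
J_v[:, 1] = z_1; J_ω[:, 1] = (0,0,0)
entry J[2][1] = 1.0000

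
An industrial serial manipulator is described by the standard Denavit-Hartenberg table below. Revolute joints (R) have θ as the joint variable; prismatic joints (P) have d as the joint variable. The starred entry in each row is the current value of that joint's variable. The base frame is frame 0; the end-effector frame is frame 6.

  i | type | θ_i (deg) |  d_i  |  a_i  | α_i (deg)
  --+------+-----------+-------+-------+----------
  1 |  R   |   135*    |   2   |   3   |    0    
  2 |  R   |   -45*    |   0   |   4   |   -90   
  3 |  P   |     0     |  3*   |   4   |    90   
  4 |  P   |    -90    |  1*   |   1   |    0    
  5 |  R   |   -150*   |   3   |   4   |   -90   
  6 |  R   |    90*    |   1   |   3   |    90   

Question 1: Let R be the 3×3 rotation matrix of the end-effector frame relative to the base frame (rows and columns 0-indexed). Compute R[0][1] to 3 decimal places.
0.500

End-effector y-axis (col 1 of R) = (0.5000,-0.8660,0.0000)
R[0][1] = 0.5000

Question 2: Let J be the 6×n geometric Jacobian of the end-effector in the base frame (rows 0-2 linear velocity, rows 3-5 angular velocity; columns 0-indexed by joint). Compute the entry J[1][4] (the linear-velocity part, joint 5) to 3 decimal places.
axis z_4 = (0.0000,0.0000,1.0000); lever o_n−o_4 = (-2.9641,-2.8660,0.0000)
cross product → J_v[:, 4] = (2.8660,-2.9641,0.0000)
J_ω[:, 4] = z_4
entry J[1][4] = -2.9641

-2.964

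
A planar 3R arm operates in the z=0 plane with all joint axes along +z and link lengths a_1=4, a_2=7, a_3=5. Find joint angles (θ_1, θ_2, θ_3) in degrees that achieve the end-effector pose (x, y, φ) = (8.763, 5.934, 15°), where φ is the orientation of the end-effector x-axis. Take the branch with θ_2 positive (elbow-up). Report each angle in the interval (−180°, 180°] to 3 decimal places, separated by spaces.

wrist centre = target − a_3·(cos φ, sin φ) = (3.9334, 4.6399)
cos θ_2 = (37.0001−4²−7²)/(2·4·7) = -0.5000; θ_2 = 119.9999° (elbow-up)
β = atan2(4.6399,3.9334) = 49.7112°; ψ = atan2(6.0622,0.5000) = 85.2849°
θ_1 = β − ψ = -35.5737°
θ_3 = φ − θ_1 − θ_2 = -69.4262° (wrapped to (-180°,180°])

-35.574 120.000 -69.426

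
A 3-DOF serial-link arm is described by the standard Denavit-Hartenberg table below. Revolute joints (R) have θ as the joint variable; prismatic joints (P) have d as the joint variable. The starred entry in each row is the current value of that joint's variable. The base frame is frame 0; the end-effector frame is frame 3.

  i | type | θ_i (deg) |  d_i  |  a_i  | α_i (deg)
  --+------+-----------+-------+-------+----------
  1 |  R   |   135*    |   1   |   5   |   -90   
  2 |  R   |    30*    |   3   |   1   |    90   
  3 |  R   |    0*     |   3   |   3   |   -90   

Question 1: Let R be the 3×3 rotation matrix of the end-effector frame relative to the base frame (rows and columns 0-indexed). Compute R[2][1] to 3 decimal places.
End-effector y-axis (col 1 of R) = (0.3536,-0.3536,-0.8660)
R[2][1] = -0.8660

-0.866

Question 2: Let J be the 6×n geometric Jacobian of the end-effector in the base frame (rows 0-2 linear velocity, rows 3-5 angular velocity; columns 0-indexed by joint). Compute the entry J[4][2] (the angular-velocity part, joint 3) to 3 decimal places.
0.354

axis z_2 = (-0.3536,0.3536,0.8660); lever o_n−o_2 = (-2.8978,2.8978,1.0981)
cross product → J_v[:, 2] = (-2.1213,-2.1213,0.0000)
J_ω[:, 2] = z_2
entry J[4][2] = 0.3536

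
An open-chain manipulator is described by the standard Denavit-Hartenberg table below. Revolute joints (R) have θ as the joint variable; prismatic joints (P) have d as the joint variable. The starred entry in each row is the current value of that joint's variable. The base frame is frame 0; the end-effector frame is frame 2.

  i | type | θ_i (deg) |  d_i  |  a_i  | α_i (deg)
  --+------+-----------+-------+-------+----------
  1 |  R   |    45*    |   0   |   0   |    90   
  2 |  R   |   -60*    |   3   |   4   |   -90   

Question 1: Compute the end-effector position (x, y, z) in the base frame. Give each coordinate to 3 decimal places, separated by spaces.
3.536 -0.707 -3.464

after link 1: o_1 = (0.0000, 0.0000, 0.0000)
after link 2: o_2 = (3.5355, -0.7071, -3.4641)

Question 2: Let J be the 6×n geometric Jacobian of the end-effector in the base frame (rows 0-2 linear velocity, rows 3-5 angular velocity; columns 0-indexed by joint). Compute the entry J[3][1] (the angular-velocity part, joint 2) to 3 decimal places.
axis z_1 = (0.7071,-0.7071,0.0000); lever o_n−o_1 = (3.5355,-0.7071,-3.4641)
cross product → J_v[:, 1] = (2.4495,2.4495,2.0000)
J_ω[:, 1] = z_1
entry J[3][1] = 0.7071

0.707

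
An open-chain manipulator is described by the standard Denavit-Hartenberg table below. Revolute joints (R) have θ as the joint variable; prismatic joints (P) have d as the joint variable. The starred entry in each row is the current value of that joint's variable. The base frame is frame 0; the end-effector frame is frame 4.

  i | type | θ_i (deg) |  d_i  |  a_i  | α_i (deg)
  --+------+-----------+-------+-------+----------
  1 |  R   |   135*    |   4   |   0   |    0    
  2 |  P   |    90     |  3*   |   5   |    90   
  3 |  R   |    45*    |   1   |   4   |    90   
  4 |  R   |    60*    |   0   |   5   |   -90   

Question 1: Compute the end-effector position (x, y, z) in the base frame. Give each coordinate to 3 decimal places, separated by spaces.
-10.555 -3.017 11.596

after link 1: o_1 = (0.0000, 0.0000, 4.0000)
after link 2: o_2 = (-3.5355, -3.5355, 7.0000)
after link 3: o_3 = (-6.2426, -4.8284, 9.8284)
after link 4: o_4 = (-10.5545, -3.0166, 11.5962)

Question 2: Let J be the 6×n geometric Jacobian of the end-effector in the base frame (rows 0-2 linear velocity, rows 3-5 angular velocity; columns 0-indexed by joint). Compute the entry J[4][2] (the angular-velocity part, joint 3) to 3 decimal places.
axis z_2 = (-0.7071,0.7071,0.0000); lever o_n−o_2 = (-7.0190,0.5190,4.5962)
cross product → J_v[:, 2] = (3.2500,3.2500,4.5962)
J_ω[:, 2] = z_2
entry J[4][2] = 0.7071

0.707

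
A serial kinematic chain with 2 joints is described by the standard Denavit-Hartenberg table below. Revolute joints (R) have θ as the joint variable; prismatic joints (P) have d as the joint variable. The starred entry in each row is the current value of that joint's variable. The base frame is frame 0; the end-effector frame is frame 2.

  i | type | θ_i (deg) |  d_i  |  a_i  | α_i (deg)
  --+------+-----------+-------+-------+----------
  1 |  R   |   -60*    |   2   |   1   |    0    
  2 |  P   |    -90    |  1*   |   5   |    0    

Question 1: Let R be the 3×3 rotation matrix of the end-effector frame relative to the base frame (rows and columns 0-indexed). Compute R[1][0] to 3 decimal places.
End-effector x-axis (col 0 of R) = (-0.8660,-0.5000,0.0000)
R[1][0] = -0.5000

-0.500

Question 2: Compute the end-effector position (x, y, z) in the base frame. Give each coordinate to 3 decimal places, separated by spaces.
after link 1: o_1 = (0.5000, -0.8660, 2.0000)
after link 2: o_2 = (-3.8301, -3.3660, 3.0000)

-3.830 -3.366 3.000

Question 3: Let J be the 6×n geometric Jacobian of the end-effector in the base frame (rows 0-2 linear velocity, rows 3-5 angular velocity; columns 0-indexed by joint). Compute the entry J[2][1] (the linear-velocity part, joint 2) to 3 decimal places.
1.000

prismatic axis z_1 = (0.0000,0.0000,1.0000)
J_v[:, 1] = z_1; J_ω[:, 1] = (0,0,0)
entry J[2][1] = 1.0000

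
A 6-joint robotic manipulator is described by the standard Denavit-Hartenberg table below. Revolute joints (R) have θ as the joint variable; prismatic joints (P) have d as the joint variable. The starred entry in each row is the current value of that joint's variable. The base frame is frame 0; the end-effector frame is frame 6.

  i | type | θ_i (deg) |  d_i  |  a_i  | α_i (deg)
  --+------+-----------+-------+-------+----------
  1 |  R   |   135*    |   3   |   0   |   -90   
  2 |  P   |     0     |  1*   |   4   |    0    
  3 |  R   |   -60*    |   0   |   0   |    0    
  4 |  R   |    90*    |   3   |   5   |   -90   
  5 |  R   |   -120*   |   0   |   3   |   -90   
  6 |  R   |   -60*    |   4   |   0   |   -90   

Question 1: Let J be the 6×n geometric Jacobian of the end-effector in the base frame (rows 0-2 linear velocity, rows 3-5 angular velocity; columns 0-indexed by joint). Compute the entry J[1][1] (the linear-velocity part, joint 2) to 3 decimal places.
prismatic axis z_1 = (-0.7071,-0.7071,0.0000)
J_v[:, 1] = z_1; J_ω[:, 1] = (0,0,0)
entry J[1][1] = -0.7071

-0.707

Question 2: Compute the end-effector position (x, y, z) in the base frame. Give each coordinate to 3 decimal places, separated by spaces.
-13.173 1.013 -0.482

after link 1: o_1 = (0.0000, 0.0000, 3.0000)
after link 2: o_2 = (-3.5355, 2.1213, 3.0000)
after link 3: o_3 = (-3.5355, 2.1213, 3.0000)
after link 4: o_4 = (-8.7187, 3.0619, 0.5000)
after link 5: o_5 = (-9.6373, 0.3062, 1.2500)
after link 6: o_6 = (-13.1728, 1.0133, -0.4821)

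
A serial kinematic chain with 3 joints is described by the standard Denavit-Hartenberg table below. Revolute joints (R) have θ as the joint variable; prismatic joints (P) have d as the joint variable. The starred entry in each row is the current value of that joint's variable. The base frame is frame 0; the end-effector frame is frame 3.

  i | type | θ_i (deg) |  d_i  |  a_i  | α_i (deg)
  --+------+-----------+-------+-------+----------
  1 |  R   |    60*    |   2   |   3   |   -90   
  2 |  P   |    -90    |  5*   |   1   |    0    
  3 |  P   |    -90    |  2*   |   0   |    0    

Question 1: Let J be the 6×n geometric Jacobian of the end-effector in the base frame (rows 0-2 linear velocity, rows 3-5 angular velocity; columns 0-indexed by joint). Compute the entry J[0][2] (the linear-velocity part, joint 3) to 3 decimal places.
-0.866

prismatic axis z_2 = (-0.8660,0.5000,0.0000)
J_v[:, 2] = z_2; J_ω[:, 2] = (0,0,0)
entry J[0][2] = -0.8660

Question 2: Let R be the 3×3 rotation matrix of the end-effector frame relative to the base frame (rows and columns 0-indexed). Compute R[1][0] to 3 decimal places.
End-effector x-axis (col 0 of R) = (-0.5000,-0.8660,0.0000)
R[1][0] = -0.8660

-0.866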